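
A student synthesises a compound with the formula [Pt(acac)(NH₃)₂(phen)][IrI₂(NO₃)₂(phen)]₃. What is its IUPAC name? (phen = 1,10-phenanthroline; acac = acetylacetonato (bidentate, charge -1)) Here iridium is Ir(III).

(acetylacetonato)diammine(1,10-phenanthroline)platinum(IV) diiododinitrato(1,10-phenanthroline)iridate(III)

Both ions are complex: the cation is named first with the plain metal name, the anion second with the -ate form; each ion's ligands are alphabetised independently.
Ir is given as +3; the anion's ligand charges sum to -4, so the complex anion is 1−.
With 3 anions per cation, the cation must be 3×1 = 3+.
Cation: ligand charges sum to -1; for the ion to be 3+, Pt = +4.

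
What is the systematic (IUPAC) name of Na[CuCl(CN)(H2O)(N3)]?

The 1 sodium counter-ion carries a total charge of +1, so each complex ion is 1−.
Ligand charges: 1×cyano (-1 each), 1×aqua (neutral), 1×chloro (-1 each), 1×azido (-1 each); total -3. So Cu + (-3) = 1−, giving Cu = +2.
Ligands are named alphabetically: aqua before azido before chloro before cyano.
The complex ion is anionic, so copper takes the -ate form cuprate(II).

sodium aquaazidochlorocyanocuprate(II)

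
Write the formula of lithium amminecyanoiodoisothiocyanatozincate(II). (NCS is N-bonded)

Ligands: 1 isothiocyanato (NCS, -1), 1 ammine (NH3, neutral), 1 iodo (I, -1), 1 cyano (CN, -1). Ligand charge sum = -3.
With Zn in oxidation state +2, the complex ion is [Zn...]^1−.
Charge balance with lithium (+1) requires 1 complex ion per 1 lithium.

Li[Zn(CN)I(NCS)(NH3)]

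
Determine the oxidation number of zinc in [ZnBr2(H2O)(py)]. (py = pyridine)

+2

No counter-ion: the bracketed complex is neutral.
Ligand charges: 1×H2O neutral; 2×Br = -2; 1×py neutral; sum -2.
Zn + (-2) = 0 ⇒ Zn is +2.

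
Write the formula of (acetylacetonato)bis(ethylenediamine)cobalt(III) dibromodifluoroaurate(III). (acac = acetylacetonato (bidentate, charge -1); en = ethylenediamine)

[Co(acac)(en)2][AuBr2F2]2

Cation [Co…]: ligand charges -1, Co(III) ⇒ ion charge 2+.
Anion [Au…]: ligand charges -4, Au(III) ⇒ ion charge 1−.
One 2+ cation requires 2 of the 1− anion.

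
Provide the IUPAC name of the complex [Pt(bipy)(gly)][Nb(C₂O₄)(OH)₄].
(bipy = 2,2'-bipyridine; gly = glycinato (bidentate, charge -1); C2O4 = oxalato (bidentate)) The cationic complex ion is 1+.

(2,2'-bipyridine)(glycinato)platinum(II) tetrahydroxooxalatoniobate(V)

Both ions are complex: the cation is named first with the plain metal name, the anion second with the -ate form; each ion's ligands are alphabetised independently.
The complex cation is given as 1+; its ligand charges sum to -1, so Pt = +2.
A 1:1 salt means the anion carries the equal and opposite charge, 1−.
Anion: ligand charges sum to -6; for the ion to be 1−, Nb = +5.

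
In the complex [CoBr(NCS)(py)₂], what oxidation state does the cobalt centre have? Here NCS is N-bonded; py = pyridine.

No counter-ion: the bracketed complex is neutral.
Ligand charges: 1×NCS = -1; 1×Br = -1; 2×py neutral; sum -2.
Co + (-2) = 0 ⇒ Co is +2.

+2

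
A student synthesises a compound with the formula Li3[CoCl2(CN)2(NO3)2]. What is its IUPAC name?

lithium dichlorodicyanodinitratocobaltate(III)

The 3 lithium counter-ions carry a total charge of +3, so each complex ion is 3−.
Ligand charges: 2×nitrato (-1 each), 2×chloro (-1 each), 2×cyano (-1 each); total -6. So Co + (-6) = 3−, giving Co = +3.
The complex ion is anionic, so cobalt takes the -ate form cobaltate(III).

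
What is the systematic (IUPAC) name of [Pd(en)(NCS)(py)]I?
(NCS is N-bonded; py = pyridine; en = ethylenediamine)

(ethylenediamine)isothiocyanato(pyridine)palladium(II) iodide

The 1 iodide counter-ion carries a total charge of -1, so each complex ion is 1+.
Ligand charges: 1×isothiocyanato (-1 each), 1×pyridine (neutral), 1×ethylenediamine (neutral); total -1. So Pd + (-1) = 1+, giving Pd = +2.
Ligands are named alphabetically: ethylenediamine before isothiocyanato before pyridine.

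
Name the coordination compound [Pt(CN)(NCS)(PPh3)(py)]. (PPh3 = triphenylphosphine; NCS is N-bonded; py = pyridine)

There is no counter-ion, so the complex is neutral overall.
Ligand charges: 1×triphenylphosphine (neutral), 1×isothiocyanato (-1 each), 1×pyridine (neutral), 1×cyano (-1 each); total -2. So Pt + (-2) = 0, giving Pt = +2.
Ligands are named alphabetically: cyano before isothiocyanato before pyridine before triphenylphosphine.

cyanoisothiocyanato(pyridine)(triphenylphosphine)platinum(II)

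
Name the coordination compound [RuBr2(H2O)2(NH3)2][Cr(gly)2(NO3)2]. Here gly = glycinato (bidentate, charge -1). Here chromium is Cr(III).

Both ions are complex: the cation is named first with the plain metal name, the anion second with the -ate form; each ion's ligands are alphabetised independently.
Cr is given as +3; the anion's ligand charges sum to -4, so the complex anion is 1−.
A 1:1 salt means the cation carries the equal and opposite charge, 1+.
Cation: ligand charges sum to -2; for the ion to be 1+, Ru = +3.

diamminediaquadibromoruthenium(III) bis(glycinato)dinitratochromate(III)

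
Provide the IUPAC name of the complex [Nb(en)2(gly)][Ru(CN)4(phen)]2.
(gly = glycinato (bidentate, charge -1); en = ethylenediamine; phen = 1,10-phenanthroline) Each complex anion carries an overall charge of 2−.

Both ions are complex: the cation is named first with the plain metal name, the anion second with the -ate form; each ion's ligands are alphabetised independently.
The complex anion is given as 2−; its ligand charges sum to -4, so Ru = +2.
With 2 anions per cation, the cation must be 2×2 = 4+.
Cation: ligand charges sum to -1; for the ion to be 4+, Nb = +5.

bis(ethylenediamine)(glycinato)niobium(V) tetracyano(1,10-phenanthroline)ruthenate(II)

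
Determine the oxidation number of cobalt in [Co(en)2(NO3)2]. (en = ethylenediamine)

+2

No counter-ion: the bracketed complex is neutral.
Ligand charges: 2×en neutral; 2×NO3 = -2; sum -2.
Co + (-2) = 0 ⇒ Co is +2.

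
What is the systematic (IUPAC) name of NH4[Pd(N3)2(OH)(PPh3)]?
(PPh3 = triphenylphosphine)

The 1 ammonium counter-ion carries a total charge of +1, so each complex ion is 1−.
Ligand charges: 2×azido (-1 each), 1×hydroxo (-1 each), 1×triphenylphosphine (neutral); total -3. So Pd + (-3) = 1−, giving Pd = +2.
Ligands are named alphabetically: azido before hydroxo before triphenylphosphine.
The complex ion is anionic, so palladium takes the -ate form palladate(II).

ammonium diazidohydroxo(triphenylphosphine)palladate(II)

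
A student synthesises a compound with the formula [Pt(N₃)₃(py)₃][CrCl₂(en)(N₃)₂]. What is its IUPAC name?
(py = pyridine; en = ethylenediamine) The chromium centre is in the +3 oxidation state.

Both ions are complex: the cation is named first with the plain metal name, the anion second with the -ate form; each ion's ligands are alphabetised independently.
Cr is given as +3; the anion's ligand charges sum to -4, so the complex anion is 1−.
A 1:1 salt means the cation carries the equal and opposite charge, 1+.
Cation: ligand charges sum to -3; for the ion to be 1+, Pt = +4.

triazidotris(pyridine)platinum(IV) diazidodichloro(ethylenediamine)chromate(III)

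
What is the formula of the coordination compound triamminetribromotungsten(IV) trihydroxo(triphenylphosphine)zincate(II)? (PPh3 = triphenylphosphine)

[WBr3(NH3)3][Zn(OH)3(PPh3)]

Cation [W…]: ligand charges -3, W(IV) ⇒ ion charge 1+.
Anion [Zn…]: ligand charges -3, Zn(II) ⇒ ion charge 1−.
One 1+ cation balances one 1− anion.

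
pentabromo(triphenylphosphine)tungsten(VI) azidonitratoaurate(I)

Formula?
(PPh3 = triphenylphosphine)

Cation [W…]: ligand charges -5, W(VI) ⇒ ion charge 1+.
Anion [Au…]: ligand charges -2, Au(I) ⇒ ion charge 1−.
One 1+ cation balances one 1− anion.

[WBr5(PPh3)][Au(N3)(NO3)]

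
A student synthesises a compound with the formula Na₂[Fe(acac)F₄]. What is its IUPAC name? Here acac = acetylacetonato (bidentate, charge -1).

The 2 sodium counter-ions carry a total charge of +2, so each complex ion is 2−.
Ligand charges: 4×fluoro (-1 each), 1×acetylacetonato (-1 each); total -5. So Fe + (-5) = 2−, giving Fe = +3.
Ligands are named alphabetically: acetylacetonato before fluoro.
The complex ion is anionic, so iron takes the -ate form ferrate(III).

sodium (acetylacetonato)tetrafluoroferrate(III)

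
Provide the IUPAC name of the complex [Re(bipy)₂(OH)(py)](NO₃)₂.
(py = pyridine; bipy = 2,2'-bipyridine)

The 2 nitrate counter-ions carry a total charge of -2, so each complex ion is 2+.
Ligand charges: 1×pyridine (neutral), 2×2,2'-bipyridine (neutral), 1×hydroxo (-1 each); total -1. So Re + (-1) = 2+, giving Re = +3.
Ligands are named alphabetically: bipyridine before hydroxo before pyridine.

bis(2,2'-bipyridine)hydroxo(pyridine)rhenium(III) nitrate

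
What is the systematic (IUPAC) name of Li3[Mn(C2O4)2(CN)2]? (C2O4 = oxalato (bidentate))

lithium dicyanodioxalatomanganate(III)

The 3 lithium counter-ions carry a total charge of +3, so each complex ion is 3−.
Ligand charges: 2×cyano (-1 each), 2×oxalato (-2 each); total -6. So Mn + (-6) = 3−, giving Mn = +3.
Ligands are named alphabetically: cyano before oxalato.
The complex ion is anionic, so manganese takes the -ate form manganate(III).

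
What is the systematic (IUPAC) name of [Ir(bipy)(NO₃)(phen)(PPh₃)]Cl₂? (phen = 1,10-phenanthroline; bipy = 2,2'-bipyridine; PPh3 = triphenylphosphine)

(2,2'-bipyridine)nitrato(1,10-phenanthroline)(triphenylphosphine)iridium(III) chloride

The 2 chloride counter-ions carry a total charge of -2, so each complex ion is 2+.
Ligand charges: 1×1,10-phenanthroline (neutral), 1×nitrato (-1 each), 1×2,2'-bipyridine (neutral), 1×triphenylphosphine (neutral); total -1. So Ir + (-1) = 2+, giving Ir = +3.
Ligands are named alphabetically: bipyridine before nitrato before phenanthroline before triphenylphosphine.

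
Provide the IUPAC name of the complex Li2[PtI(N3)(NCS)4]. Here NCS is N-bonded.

The 2 lithium counter-ions carry a total charge of +2, so each complex ion is 2−.
Ligand charges: 4×isothiocyanato (-1 each), 1×iodo (-1 each), 1×azido (-1 each); total -6. So Pt + (-6) = 2−, giving Pt = +4.
Ligands are named alphabetically: azido before iodo before isothiocyanato.
The complex ion is anionic, so platinum takes the -ate form platinate(IV).

lithium azidoiodotetraisothiocyanatoplatinate(IV)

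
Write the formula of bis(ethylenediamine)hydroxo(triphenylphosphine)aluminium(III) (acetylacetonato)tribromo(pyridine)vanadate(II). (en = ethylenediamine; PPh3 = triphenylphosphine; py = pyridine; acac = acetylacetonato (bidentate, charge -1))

[Al(en)2(OH)(PPh3)][V(acac)Br3(py)]

Cation [Al…]: ligand charges -1, Al(III) ⇒ ion charge 2+.
Anion [V…]: ligand charges -4, V(II) ⇒ ion charge 2−.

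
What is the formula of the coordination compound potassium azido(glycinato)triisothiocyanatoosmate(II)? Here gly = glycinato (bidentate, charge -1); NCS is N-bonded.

K3[Os(gly)(N3)(NCS)3]

Ligands: 1 glycinato (gly, -1), 3 isothiocyanato (NCS, -1), 1 azido (N3, -1). Ligand charge sum = -5.
Charge balance with potassium (+1) requires 1 complex ion per 3 potassium.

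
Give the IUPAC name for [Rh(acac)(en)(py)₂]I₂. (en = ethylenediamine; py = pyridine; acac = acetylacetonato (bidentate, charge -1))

The 2 iodide counter-ions carry a total charge of -2, so each complex ion is 2+.
Ligand charges: 1×ethylenediamine (neutral), 2×pyridine (neutral), 1×acetylacetonato (-1 each); total -1. So Rh + (-1) = 2+, giving Rh = +3.
Ligands are named alphabetically: acetylacetonato before ethylenediamine before pyridine.

(acetylacetonato)(ethylenediamine)bis(pyridine)rhodium(III) iodide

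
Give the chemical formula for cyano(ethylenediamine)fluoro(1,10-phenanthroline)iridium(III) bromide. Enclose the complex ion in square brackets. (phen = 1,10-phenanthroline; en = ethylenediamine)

[Ir(CN)(en)F(phen)]Br

Ligands: 1 fluoro (F, -1), 1 cyano (CN, -1), 1 1,10-phenanthroline (phen, neutral), 1 ethylenediamine (en, neutral). Ligand charge sum = -2.
Charge balance with bromide (-1) requires 1 complex ion per 1 bromide.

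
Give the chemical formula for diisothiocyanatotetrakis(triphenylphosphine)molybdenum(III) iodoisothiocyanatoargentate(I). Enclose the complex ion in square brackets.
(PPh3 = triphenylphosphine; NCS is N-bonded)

Cation [Mo…]: ligand charges -2, Mo(III) ⇒ ion charge 1+.
Anion [Ag…]: ligand charges -2, Ag(I) ⇒ ion charge 1−.
One 1+ cation balances one 1− anion.

[Mo(NCS)2(PPh3)4][AgI(NCS)]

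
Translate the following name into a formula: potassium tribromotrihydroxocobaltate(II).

K4[CoBr3(OH)3]

Ligands: 3 hydroxo (OH, -1), 3 bromo (Br, -1). Ligand charge sum = -6.
With Co in oxidation state +2, the complex ion is [Co...]^4−.
Charge balance with potassium (+1) requires 1 complex ion per 4 potassium.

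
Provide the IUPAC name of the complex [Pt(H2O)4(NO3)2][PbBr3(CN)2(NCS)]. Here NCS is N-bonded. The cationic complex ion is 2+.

tetraaquadinitratoplatinum(IV) tribromodicyanoisothiocyanatoplumbate(IV)

Both ions are complex: the cation is named first with the plain metal name, the anion second with the -ate form; each ion's ligands are alphabetised independently.
The complex cation is given as 2+; its ligand charges sum to -2, so Pt = +4.
A 1:1 salt means the anion carries the equal and opposite charge, 2−.
Anion: ligand charges sum to -6; for the ion to be 2−, Pb = +4.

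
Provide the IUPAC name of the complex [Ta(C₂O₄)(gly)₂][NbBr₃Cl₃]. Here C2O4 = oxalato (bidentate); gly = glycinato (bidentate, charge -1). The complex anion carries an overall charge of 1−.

The complex anion is given as 1−; its ligand charges sum to -6, so Nb = +5.
A 1:1 salt means the cation carries the equal and opposite charge, 1+.
Cation: ligand charges sum to -4; for the ion to be 1+, Ta = +5.

bis(glycinato)oxalatotantalum(V) tribromotrichloroniobate(V)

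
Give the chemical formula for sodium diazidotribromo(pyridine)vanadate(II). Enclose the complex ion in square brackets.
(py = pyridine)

Ligands: 1 pyridine (py, neutral), 3 bromo (Br, -1), 2 azido (N3, -1). Ligand charge sum = -5.
With V in oxidation state +2, the complex ion is [V...]^3−.
Charge balance with sodium (+1) requires 1 complex ion per 3 sodium.

Na3[VBr3(N3)2(py)]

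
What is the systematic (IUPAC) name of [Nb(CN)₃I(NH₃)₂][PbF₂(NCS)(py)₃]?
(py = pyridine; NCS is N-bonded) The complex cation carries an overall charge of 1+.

The complex cation is given as 1+; its ligand charges sum to -4, so Nb = +5.
A 1:1 salt means the anion carries the equal and opposite charge, 1−.
Anion: ligand charges sum to -3; for the ion to be 1−, Pb = +2.

diamminetricyanoiodoniobium(V) difluoroisothiocyanatotris(pyridine)plumbate(II)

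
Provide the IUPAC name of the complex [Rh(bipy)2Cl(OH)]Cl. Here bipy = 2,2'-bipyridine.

The 1 chloride counter-ion carries a total charge of -1, so each complex ion is 1+.
Ligand charges: 2×2,2'-bipyridine (neutral), 1×chloro (-1 each), 1×hydroxo (-1 each); total -2. So Rh + (-2) = 1+, giving Rh = +3.
Ligands are named alphabetically: bipyridine before chloro before hydroxo.

bis(2,2'-bipyridine)chlorohydroxorhodium(III) chloride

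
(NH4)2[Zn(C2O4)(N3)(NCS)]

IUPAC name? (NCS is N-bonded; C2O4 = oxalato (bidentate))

The 2 ammonium counter-ions carry a total charge of +2, so each complex ion is 2−.
Ligand charges: 1×isothiocyanato (-1 each), 1×azido (-1 each), 1×oxalato (-2 each); total -4. So Zn + (-4) = 2−, giving Zn = +2.
Ligands are named alphabetically: azido before isothiocyanato before oxalato.
The complex ion is anionic, so zinc takes the -ate form zincate(II).

ammonium azidoisothiocyanatooxalatozincate(II)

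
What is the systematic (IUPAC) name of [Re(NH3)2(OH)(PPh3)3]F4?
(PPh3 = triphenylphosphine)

diamminehydroxotris(triphenylphosphine)rhenium(V) fluoride

The 4 fluoride counter-ions carry a total charge of -4, so each complex ion is 4+.
Ligand charges: 2×ammine (neutral), 3×triphenylphosphine (neutral), 1×hydroxo (-1 each); total -1. So Re + (-1) = 4+, giving Re = +5.
Ligands are named alphabetically: ammine before hydroxo before triphenylphosphine.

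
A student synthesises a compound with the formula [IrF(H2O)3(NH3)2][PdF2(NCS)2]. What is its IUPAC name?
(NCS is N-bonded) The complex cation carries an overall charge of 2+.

The complex cation is given as 2+; its ligand charges sum to -1, so Ir = +3.
A 1:1 salt means the anion carries the equal and opposite charge, 2−.
Anion: ligand charges sum to -4; for the ion to be 2−, Pd = +2.

diamminetriaquafluoroiridium(III) difluorodiisothiocyanatopalladate(II)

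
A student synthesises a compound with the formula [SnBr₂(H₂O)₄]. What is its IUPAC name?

There is no counter-ion, so the complex is neutral overall.
Ligand charges: 2×bromo (-1 each), 4×aqua (neutral); total -2. So Sn + (-2) = 0, giving Sn = +2.
Ligands are named alphabetically: aqua before bromo.

tetraaquadibromotin(II)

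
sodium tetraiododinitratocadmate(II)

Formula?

Ligands: 4 iodo (I, -1), 2 nitrato (NO3, -1). Ligand charge sum = -6.
Charge balance with sodium (+1) requires 1 complex ion per 4 sodium.

Na4[CdI4(NO3)2]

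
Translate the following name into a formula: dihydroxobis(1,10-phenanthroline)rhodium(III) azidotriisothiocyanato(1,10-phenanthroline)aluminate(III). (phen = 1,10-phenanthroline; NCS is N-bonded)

Cation [Rh…]: ligand charges -2, Rh(III) ⇒ ion charge 1+.
Anion [Al…]: ligand charges -4, Al(III) ⇒ ion charge 1−.
One 1+ cation balances one 1− anion.

[Rh(OH)2(phen)2][Al(N3)(NCS)3(phen)]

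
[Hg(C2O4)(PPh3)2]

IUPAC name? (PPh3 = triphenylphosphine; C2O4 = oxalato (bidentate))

There is no counter-ion, so the complex is neutral overall.
Ligand charges: 2×triphenylphosphine (neutral), 1×oxalato (-2 each); total -2. So Hg + (-2) = 0, giving Hg = +2.
Ligands are named alphabetically: oxalato before triphenylphosphine.

oxalatobis(triphenylphosphine)mercury(II)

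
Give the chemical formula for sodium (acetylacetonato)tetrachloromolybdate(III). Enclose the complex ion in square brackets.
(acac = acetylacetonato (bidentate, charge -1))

Ligands: 1 acetylacetonato (acac, -1), 4 chloro (Cl, -1). Ligand charge sum = -5.
With Mo in oxidation state +3, the complex ion is [Mo...]^2−.
Charge balance with sodium (+1) requires 1 complex ion per 2 sodium.

Na2[Mo(acac)Cl4]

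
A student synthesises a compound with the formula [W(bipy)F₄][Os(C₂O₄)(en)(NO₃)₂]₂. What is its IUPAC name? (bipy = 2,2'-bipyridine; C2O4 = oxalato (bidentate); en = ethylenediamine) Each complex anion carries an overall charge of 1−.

Both ions are complex: the cation is named first with the plain metal name, the anion second with the -ate form; each ion's ligands are alphabetised independently.
The complex anion is given as 1−; its ligand charges sum to -4, so Os = +3.
With 2 anions per cation, the cation must be 2×1 = 2+.
Cation: ligand charges sum to -4; for the ion to be 2+, W = +6.

(2,2'-bipyridine)tetrafluorotungsten(VI) (ethylenediamine)dinitratooxalatoosmate(III)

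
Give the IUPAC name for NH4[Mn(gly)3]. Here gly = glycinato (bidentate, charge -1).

The 1 ammonium counter-ion carries a total charge of +1, so each complex ion is 1−.
Ligand charges: 3×glycinato (-1 each); total -3. So Mn + (-3) = 1−, giving Mn = +2.
The complex ion is anionic, so manganese takes the -ate form manganate(II).

ammonium tris(glycinato)manganate(II)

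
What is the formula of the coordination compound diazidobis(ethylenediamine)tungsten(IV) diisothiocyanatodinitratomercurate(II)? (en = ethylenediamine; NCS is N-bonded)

Cation [W…]: ligand charges -2, W(IV) ⇒ ion charge 2+.
Anion [Hg…]: ligand charges -4, Hg(II) ⇒ ion charge 2−.
One 2+ cation balances one 2− anion.

[W(en)2(N3)2][Hg(NCS)2(NO3)2]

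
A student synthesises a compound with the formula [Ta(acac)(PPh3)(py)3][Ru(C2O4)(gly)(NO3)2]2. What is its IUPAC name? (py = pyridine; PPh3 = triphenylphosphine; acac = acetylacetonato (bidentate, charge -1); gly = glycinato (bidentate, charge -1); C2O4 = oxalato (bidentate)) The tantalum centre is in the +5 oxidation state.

Both ions are complex: the cation is named first with the plain metal name, the anion second with the -ate form; each ion's ligands are alphabetised independently.
Ta is given as +5; the cation's ligand charges sum to -1, so the complex cation is 4+.
With 2 anions per cation, each anion must be 4/2 = 2−.
Anion: ligand charges sum to -5; for the ion to be 2−, Ru = +3.

(acetylacetonato)tris(pyridine)(triphenylphosphine)tantalum(V) (glycinato)dinitratooxalatoruthenate(III)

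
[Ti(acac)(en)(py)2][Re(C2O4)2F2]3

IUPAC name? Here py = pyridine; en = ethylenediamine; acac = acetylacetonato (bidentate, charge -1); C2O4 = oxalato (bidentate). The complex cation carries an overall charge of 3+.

Both ions are complex: the cation is named first with the plain metal name, the anion second with the -ate form; each ion's ligands are alphabetised independently.
The complex cation is given as 3+; its ligand charges sum to -1, so Ti = +4.
With 3 anions per cation, each anion must be 3/3 = 1−.
Anion: ligand charges sum to -6; for the ion to be 1−, Re = +5.

(acetylacetonato)(ethylenediamine)bis(pyridine)titanium(IV) difluorodioxalatorhenate(V)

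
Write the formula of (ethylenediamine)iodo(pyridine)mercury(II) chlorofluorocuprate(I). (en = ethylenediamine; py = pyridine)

[Hg(en)I(py)][CuClF]

Cation [Hg…]: ligand charges -1, Hg(II) ⇒ ion charge 1+.
Anion [Cu…]: ligand charges -2, Cu(I) ⇒ ion charge 1−.
One 1+ cation balances one 1− anion.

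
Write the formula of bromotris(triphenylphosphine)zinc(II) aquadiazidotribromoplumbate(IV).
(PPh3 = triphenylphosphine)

Cation [Zn…]: ligand charges -1, Zn(II) ⇒ ion charge 1+.
Anion [Pb…]: ligand charges -5, Pb(IV) ⇒ ion charge 1−.

[ZnBr(PPh3)3][PbBr3(H2O)(N3)2]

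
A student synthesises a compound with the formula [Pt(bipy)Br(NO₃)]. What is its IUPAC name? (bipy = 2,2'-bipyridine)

(2,2'-bipyridine)bromonitratoplatinum(II)

There is no counter-ion, so the complex is neutral overall.
Ligand charges: 1×2,2'-bipyridine (neutral), 1×bromo (-1 each), 1×nitrato (-1 each); total -2. So Pt + (-2) = 0, giving Pt = +2.
Ligands are named alphabetically: bipyridine before bromo before nitrato.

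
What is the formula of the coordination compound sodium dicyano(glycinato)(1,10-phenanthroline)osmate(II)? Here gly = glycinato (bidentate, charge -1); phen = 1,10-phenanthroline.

Ligands: 2 cyano (CN, -1), 1 glycinato (gly, -1), 1 1,10-phenanthroline (phen, neutral). Ligand charge sum = -3.
With Os in oxidation state +2, the complex ion is [Os...]^1−.
Charge balance with sodium (+1) requires 1 complex ion per 1 sodium.

Na[Os(CN)2(gly)(phen)]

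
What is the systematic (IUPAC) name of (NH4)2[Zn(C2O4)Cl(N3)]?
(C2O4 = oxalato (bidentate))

The 2 ammonium counter-ions carry a total charge of +2, so each complex ion is 2−.
Ligand charges: 1×azido (-1 each), 1×chloro (-1 each), 1×oxalato (-2 each); total -4. So Zn + (-4) = 2−, giving Zn = +2.
The complex ion is anionic, so zinc takes the -ate form zincate(II).

ammonium azidochlorooxalatozincate(II)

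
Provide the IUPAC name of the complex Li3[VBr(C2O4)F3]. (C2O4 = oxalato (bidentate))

The 3 lithium counter-ions carry a total charge of +3, so each complex ion is 3−.
Ligand charges: 1×oxalato (-2 each), 1×bromo (-1 each), 3×fluoro (-1 each); total -6. So V + (-6) = 3−, giving V = +3.
The complex ion is anionic, so vanadium takes the -ate form vanadate(III).

lithium bromotrifluorooxalatovanadate(III)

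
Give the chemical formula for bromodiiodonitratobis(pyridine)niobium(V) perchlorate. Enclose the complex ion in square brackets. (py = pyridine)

Ligands: 1 bromo (Br, -1), 2 iodo (I, -1), 2 pyridine (py, neutral), 1 nitrato (NO3, -1). Ligand charge sum = -4.
With Nb in oxidation state +5, the complex ion is [Nb...]^1+.
Charge balance with perchlorate (-1) requires 1 complex ion per 1 perchlorate.

[NbBrI2(NO3)(py)2]ClO4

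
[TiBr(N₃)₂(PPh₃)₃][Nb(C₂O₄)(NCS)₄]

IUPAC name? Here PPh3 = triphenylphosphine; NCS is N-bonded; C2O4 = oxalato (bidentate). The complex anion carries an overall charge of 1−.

diazidobromotris(triphenylphosphine)titanium(IV) tetraisothiocyanatooxalatoniobate(V)

Both ions are complex: the cation is named first with the plain metal name, the anion second with the -ate form; each ion's ligands are alphabetised independently.
The complex anion is given as 1−; its ligand charges sum to -6, so Nb = +5.
A 1:1 salt means the cation carries the equal and opposite charge, 1+.
Cation: ligand charges sum to -3; for the ion to be 1+, Ti = +4.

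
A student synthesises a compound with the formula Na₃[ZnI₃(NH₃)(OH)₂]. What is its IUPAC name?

sodium amminedihydroxotriiodozincate(II)

The 3 sodium counter-ions carry a total charge of +3, so each complex ion is 3−.
Ligand charges: 3×iodo (-1 each), 2×hydroxo (-1 each), 1×ammine (neutral); total -5. So Zn + (-5) = 3−, giving Zn = +2.
The complex ion is anionic, so zinc takes the -ate form zincate(II).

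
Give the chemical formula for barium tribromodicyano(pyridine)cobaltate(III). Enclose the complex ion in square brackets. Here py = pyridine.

Ligands: 3 bromo (Br, -1), 2 cyano (CN, -1), 1 pyridine (py, neutral). Ligand charge sum = -5.
With Co in oxidation state +3, the complex ion is [Co...]^2−.
Charge balance with barium (+2) requires 1 complex ion per 1 barium.

Ba[CoBr3(CN)2(py)]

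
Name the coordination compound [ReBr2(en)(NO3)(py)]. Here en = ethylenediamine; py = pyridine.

There is no counter-ion, so the complex is neutral overall.
Ligand charges: 1×ethylenediamine (neutral), 2×bromo (-1 each), 1×nitrato (-1 each), 1×pyridine (neutral); total -3. So Re + (-3) = 0, giving Re = +3.
Ligands are named alphabetically: bromo before ethylenediamine before nitrato before pyridine.

dibromo(ethylenediamine)nitrato(pyridine)rhenium(III)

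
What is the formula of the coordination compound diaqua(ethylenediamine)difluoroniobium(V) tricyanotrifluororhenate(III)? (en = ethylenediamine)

[Nb(en)F2(H2O)2][Re(CN)3F3]

Cation [Nb…]: ligand charges -2, Nb(V) ⇒ ion charge 3+.
Anion [Re…]: ligand charges -6, Re(III) ⇒ ion charge 3−.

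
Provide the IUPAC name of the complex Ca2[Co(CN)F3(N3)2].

calcium diazidocyanotrifluorocobaltate(II)

The 2 calcium counter-ions carry a total charge of +4, so each complex ion is 4−.
Ligand charges: 2×azido (-1 each), 1×cyano (-1 each), 3×fluoro (-1 each); total -6. So Co + (-6) = 4−, giving Co = +2.
Ligands are named alphabetically: azido before cyano before fluoro.
The complex ion is anionic, so cobalt takes the -ate form cobaltate(II).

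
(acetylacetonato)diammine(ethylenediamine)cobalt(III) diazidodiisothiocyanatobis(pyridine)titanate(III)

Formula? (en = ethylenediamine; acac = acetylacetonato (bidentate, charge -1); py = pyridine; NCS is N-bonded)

Cation [Co…]: ligand charges -1, Co(III) ⇒ ion charge 2+.
Anion [Ti…]: ligand charges -4, Ti(III) ⇒ ion charge 1−.
One 2+ cation requires 2 of the 1− anion.

[Co(acac)(en)(NH3)2][Ti(N3)2(NCS)2(py)2]2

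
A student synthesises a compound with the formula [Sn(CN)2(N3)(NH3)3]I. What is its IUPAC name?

triammineazidodicyanotin(IV) iodide

The 1 iodide counter-ion carries a total charge of -1, so each complex ion is 1+.
Ligand charges: 3×ammine (neutral), 2×cyano (-1 each), 1×azido (-1 each); total -3. So Sn + (-3) = 1+, giving Sn = +4.
Ligands are named alphabetically: ammine before azido before cyano.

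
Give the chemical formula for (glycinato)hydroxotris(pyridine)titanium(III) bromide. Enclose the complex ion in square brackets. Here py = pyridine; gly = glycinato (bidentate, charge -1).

[Ti(gly)(OH)(py)3]Br

Ligands: 1 hydroxo (OH, -1), 3 pyridine (py, neutral), 1 glycinato (gly, -1). Ligand charge sum = -2.
With Ti in oxidation state +3, the complex ion is [Ti...]^1+.
Charge balance with bromide (-1) requires 1 complex ion per 1 bromide.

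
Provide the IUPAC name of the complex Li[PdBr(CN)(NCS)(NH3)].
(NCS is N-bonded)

lithium amminebromocyanoisothiocyanatopalladate(II)

The 1 lithium counter-ion carries a total charge of +1, so each complex ion is 1−.
Ligand charges: 1×isothiocyanato (-1 each), 1×bromo (-1 each), 1×cyano (-1 each), 1×ammine (neutral); total -3. So Pd + (-3) = 1−, giving Pd = +2.
The complex ion is anionic, so palladium takes the -ate form palladate(II).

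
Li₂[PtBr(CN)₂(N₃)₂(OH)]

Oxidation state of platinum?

2 lithium outside the brackets (+1 each) → the complex ion is 2−.
Ligand charges: 1×OH = -1; 1×Br = -1; 2×CN = -2; 2×N3 = -2; sum -6.
Pt + (-6) = 2− ⇒ Pt is +4.

+4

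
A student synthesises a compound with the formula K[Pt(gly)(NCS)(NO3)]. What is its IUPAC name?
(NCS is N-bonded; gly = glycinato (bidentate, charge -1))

potassium (glycinato)isothiocyanatonitratoplatinate(II)

The 1 potassium counter-ion carries a total charge of +1, so each complex ion is 1−.
Ligand charges: 1×nitrato (-1 each), 1×isothiocyanato (-1 each), 1×glycinato (-1 each); total -3. So Pt + (-3) = 1−, giving Pt = +2.
The complex ion is anionic, so platinum takes the -ate form platinate(II).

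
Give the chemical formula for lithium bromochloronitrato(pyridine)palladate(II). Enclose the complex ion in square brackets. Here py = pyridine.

Ligands: 1 bromo (Br, -1), 1 nitrato (NO3, -1), 1 chloro (Cl, -1), 1 pyridine (py, neutral). Ligand charge sum = -3.
With Pd in oxidation state +2, the complex ion is [Pd...]^1−.
Charge balance with lithium (+1) requires 1 complex ion per 1 lithium.

Li[PdBrCl(NO3)(py)]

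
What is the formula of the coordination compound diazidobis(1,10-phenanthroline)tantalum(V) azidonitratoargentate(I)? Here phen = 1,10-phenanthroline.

[Ta(N3)2(phen)2][Ag(N3)(NO3)]3

Cation [Ta…]: ligand charges -2, Ta(V) ⇒ ion charge 3+.
Anion [Ag…]: ligand charges -2, Ag(I) ⇒ ion charge 1−.
One 3+ cation requires 3 of the 1− anion.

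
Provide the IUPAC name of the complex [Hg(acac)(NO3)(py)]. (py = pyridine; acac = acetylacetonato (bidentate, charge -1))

There is no counter-ion, so the complex is neutral overall.
Ligand charges: 1×nitrato (-1 each), 1×pyridine (neutral), 1×acetylacetonato (-1 each); total -2. So Hg + (-2) = 0, giving Hg = +2.
Ligands are named alphabetically: acetylacetonato before nitrato before pyridine.

(acetylacetonato)nitrato(pyridine)mercury(II)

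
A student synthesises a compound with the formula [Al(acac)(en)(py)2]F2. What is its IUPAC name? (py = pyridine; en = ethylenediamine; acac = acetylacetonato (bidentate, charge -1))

(acetylacetonato)(ethylenediamine)bis(pyridine)aluminium(III) fluoride

The 2 fluoride counter-ions carry a total charge of -2, so each complex ion is 2+.
Ligand charges: 2×pyridine (neutral), 1×ethylenediamine (neutral), 1×acetylacetonato (-1 each); total -1. So Al + (-1) = 2+, giving Al = +3.
Ligands are named alphabetically: acetylacetonato before ethylenediamine before pyridine.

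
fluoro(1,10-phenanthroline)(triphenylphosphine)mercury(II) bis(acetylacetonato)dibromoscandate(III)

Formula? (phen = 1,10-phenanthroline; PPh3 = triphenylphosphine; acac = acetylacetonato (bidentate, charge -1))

Cation [Hg…]: ligand charges -1, Hg(II) ⇒ ion charge 1+.
Anion [Sc…]: ligand charges -4, Sc(III) ⇒ ion charge 1−.
One 1+ cation balances one 1− anion.

[HgF(phen)(PPh3)][Sc(acac)2Br2]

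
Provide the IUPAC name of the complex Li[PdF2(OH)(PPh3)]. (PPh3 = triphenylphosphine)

lithium difluorohydroxo(triphenylphosphine)palladate(II)

The 1 lithium counter-ion carries a total charge of +1, so each complex ion is 1−.
Ligand charges: 2×fluoro (-1 each), 1×triphenylphosphine (neutral), 1×hydroxo (-1 each); total -3. So Pd + (-3) = 1−, giving Pd = +2.
The complex ion is anionic, so palladium takes the -ate form palladate(II).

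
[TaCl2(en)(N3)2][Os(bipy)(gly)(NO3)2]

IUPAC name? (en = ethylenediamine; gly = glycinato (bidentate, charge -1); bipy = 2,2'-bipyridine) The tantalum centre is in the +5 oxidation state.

Both ions are complex: the cation is named first with the plain metal name, the anion second with the -ate form; each ion's ligands are alphabetised independently.
Ta is given as +5; the cation's ligand charges sum to -4, so the complex cation is 1+.
A 1:1 salt means the anion carries the equal and opposite charge, 1−.
Anion: ligand charges sum to -3; for the ion to be 1−, Os = +2.

diazidodichloro(ethylenediamine)tantalum(V) (2,2'-bipyridine)(glycinato)dinitratoosmate(II)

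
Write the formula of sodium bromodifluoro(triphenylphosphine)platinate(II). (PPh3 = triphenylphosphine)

Ligands: 1 bromo (Br, -1), 2 fluoro (F, -1), 1 triphenylphosphine (PPh3, neutral). Ligand charge sum = -3.
Charge balance with sodium (+1) requires 1 complex ion per 1 sodium.

Na[PtBrF2(PPh3)]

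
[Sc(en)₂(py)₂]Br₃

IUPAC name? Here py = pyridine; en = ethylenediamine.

bis(ethylenediamine)bis(pyridine)scandium(III) bromide

The 3 bromide counter-ions carry a total charge of -3, so each complex ion is 3+.
Ligand charges: 2×pyridine (neutral), 2×ethylenediamine (neutral); total 0. So Sc + (0) = 3+, giving Sc = +3.
Ligands are named alphabetically: ethylenediamine before pyridine.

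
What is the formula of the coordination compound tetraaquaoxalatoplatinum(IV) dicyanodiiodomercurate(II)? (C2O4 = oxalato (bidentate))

Cation [Pt…]: ligand charges -2, Pt(IV) ⇒ ion charge 2+.
Anion [Hg…]: ligand charges -4, Hg(II) ⇒ ion charge 2−.

[Pt(C2O4)(H2O)4][Hg(CN)2I2]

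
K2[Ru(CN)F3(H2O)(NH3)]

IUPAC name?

potassium ammineaquacyanotrifluororuthenate(II)

The 2 potassium counter-ions carry a total charge of +2, so each complex ion is 2−.
Ligand charges: 3×fluoro (-1 each), 1×ammine (neutral), 1×cyano (-1 each), 1×aqua (neutral); total -4. So Ru + (-4) = 2−, giving Ru = +2.
Ligands are named alphabetically: ammine before aqua before cyano before fluoro.
The complex ion is anionic, so ruthenium takes the -ate form ruthenate(II).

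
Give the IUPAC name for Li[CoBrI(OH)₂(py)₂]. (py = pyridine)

The 1 lithium counter-ion carries a total charge of +1, so each complex ion is 1−.
Ligand charges: 2×pyridine (neutral), 2×hydroxo (-1 each), 1×bromo (-1 each), 1×iodo (-1 each); total -4. So Co + (-4) = 1−, giving Co = +3.
The complex ion is anionic, so cobalt takes the -ate form cobaltate(III).

lithium bromodihydroxoiodobis(pyridine)cobaltate(III)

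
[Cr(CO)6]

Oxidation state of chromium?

0

No counter-ion: the bracketed complex is neutral.
Ligand charges: 6×CO neutral; sum 0.
Cr + (0) = 0 ⇒ Cr is 0.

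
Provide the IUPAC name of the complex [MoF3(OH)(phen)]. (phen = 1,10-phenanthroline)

There is no counter-ion, so the complex is neutral overall.
Ligand charges: 3×fluoro (-1 each), 1×hydroxo (-1 each), 1×1,10-phenanthroline (neutral); total -4. So Mo + (-4) = 0, giving Mo = +4.
Ligands are named alphabetically: fluoro before hydroxo before phenanthroline.

trifluorohydroxo(1,10-phenanthroline)molybdenum(IV)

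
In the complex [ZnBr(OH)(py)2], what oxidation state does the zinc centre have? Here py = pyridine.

+2

No counter-ion: the bracketed complex is neutral.
Ligand charges: 2×py neutral; 1×Br = -1; 1×OH = -1; sum -2.
Zn + (-2) = 0 ⇒ Zn is +2.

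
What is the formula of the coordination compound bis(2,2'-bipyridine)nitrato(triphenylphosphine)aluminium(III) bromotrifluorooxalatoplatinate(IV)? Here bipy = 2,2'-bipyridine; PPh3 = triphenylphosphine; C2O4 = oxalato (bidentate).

[Al(bipy)2(NO3)(PPh3)][PtBr(C2O4)F3]

Cation [Al…]: ligand charges -1, Al(III) ⇒ ion charge 2+.
Anion [Pt…]: ligand charges -6, Pt(IV) ⇒ ion charge 2−.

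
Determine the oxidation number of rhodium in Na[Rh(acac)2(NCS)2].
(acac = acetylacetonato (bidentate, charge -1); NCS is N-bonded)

1 sodium outside the brackets (+1 each) → the complex ion is 1−.
Ligand charges: 2×acac = -2; 2×NCS = -2; sum -4.
Rh + (-4) = 1− ⇒ Rh is +3.

+3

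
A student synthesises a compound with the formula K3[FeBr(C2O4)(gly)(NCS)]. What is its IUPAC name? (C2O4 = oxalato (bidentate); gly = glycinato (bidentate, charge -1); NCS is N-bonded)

potassium bromo(glycinato)isothiocyanatooxalatoferrate(II)

The 3 potassium counter-ions carry a total charge of +3, so each complex ion is 3−.
Ligand charges: 1×oxalato (-2 each), 1×bromo (-1 each), 1×glycinato (-1 each), 1×isothiocyanato (-1 each); total -5. So Fe + (-5) = 3−, giving Fe = +2.
The complex ion is anionic, so iron takes the -ate form ferrate(II).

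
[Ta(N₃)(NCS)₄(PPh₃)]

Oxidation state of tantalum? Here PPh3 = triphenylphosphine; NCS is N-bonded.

No counter-ion: the bracketed complex is neutral.
Ligand charges: 1×PPh3 neutral; 1×N3 = -1; 4×NCS = -4; sum -5.
Ta + (-5) = 0 ⇒ Ta is +5.

+5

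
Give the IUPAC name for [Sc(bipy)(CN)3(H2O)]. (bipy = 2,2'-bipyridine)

There is no counter-ion, so the complex is neutral overall.
Ligand charges: 1×2,2'-bipyridine (neutral), 1×aqua (neutral), 3×cyano (-1 each); total -3. So Sc + (-3) = 0, giving Sc = +3.
Ligands are named alphabetically: aqua before bipyridine before cyano.

aqua(2,2'-bipyridine)tricyanoscandium(III)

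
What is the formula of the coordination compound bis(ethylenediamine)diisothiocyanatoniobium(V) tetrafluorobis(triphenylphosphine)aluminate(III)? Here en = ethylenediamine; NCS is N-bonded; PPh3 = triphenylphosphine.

Cation [Nb…]: ligand charges -2, Nb(V) ⇒ ion charge 3+.
Anion [Al…]: ligand charges -4, Al(III) ⇒ ion charge 1−.
One 3+ cation requires 3 of the 1− anion.

[Nb(en)2(NCS)2][AlF4(PPh3)2]3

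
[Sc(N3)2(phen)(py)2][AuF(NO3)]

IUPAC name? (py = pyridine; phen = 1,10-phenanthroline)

Scandium is always +3 in its complexes; the cation's ligand charges sum to -2, so the complex cation is 1+.
A 1:1 salt means the anion carries the equal and opposite charge, 1−.
Anion: ligand charges sum to -2; for the ion to be 1−, Au = +1.

diazido(1,10-phenanthroline)bis(pyridine)scandium(III) fluoronitratoaurate(I)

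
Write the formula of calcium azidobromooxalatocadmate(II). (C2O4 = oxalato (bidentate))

Ca[CdBr(C2O4)(N3)]

Ligands: 1 oxalato (C2O4, -2), 1 bromo (Br, -1), 1 azido (N3, -1). Ligand charge sum = -4.
With Cd in oxidation state +2, the complex ion is [Cd...]^2−.
Charge balance with calcium (+2) requires 1 complex ion per 1 calcium.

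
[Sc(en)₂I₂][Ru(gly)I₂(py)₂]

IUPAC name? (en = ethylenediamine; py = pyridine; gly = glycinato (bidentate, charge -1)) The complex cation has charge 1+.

bis(ethylenediamine)diiodoscandium(III) (glycinato)diiodobis(pyridine)ruthenate(II)

Both ions are complex: the cation is named first with the plain metal name, the anion second with the -ate form; each ion's ligands are alphabetised independently.
The complex cation is given as 1+; its ligand charges sum to -2, so Sc = +3.
A 1:1 salt means the anion carries the equal and opposite charge, 1−.
Anion: ligand charges sum to -3; for the ion to be 1−, Ru = +2.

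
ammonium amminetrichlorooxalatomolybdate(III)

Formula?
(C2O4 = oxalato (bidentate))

(NH4)2[Mo(C2O4)Cl3(NH3)]

Ligands: 1 ammine (NH3, neutral), 3 chloro (Cl, -1), 1 oxalato (C2O4, -2). Ligand charge sum = -5.
With Mo in oxidation state +3, the complex ion is [Mo...]^2−.
Charge balance with ammonium (+1) requires 1 complex ion per 2 ammonium.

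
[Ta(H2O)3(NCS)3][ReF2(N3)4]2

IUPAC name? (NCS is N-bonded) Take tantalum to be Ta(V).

triaquatriisothiocyanatotantalum(V) tetraazidodifluororhenate(V)

Both ions are complex: the cation is named first with the plain metal name, the anion second with the -ate form; each ion's ligands are alphabetised independently.
Ta is given as +5; the cation's ligand charges sum to -3, so the complex cation is 2+.
With 2 anions per cation, each anion must be 2/2 = 1−.
Anion: ligand charges sum to -6; for the ion to be 1−, Re = +5.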